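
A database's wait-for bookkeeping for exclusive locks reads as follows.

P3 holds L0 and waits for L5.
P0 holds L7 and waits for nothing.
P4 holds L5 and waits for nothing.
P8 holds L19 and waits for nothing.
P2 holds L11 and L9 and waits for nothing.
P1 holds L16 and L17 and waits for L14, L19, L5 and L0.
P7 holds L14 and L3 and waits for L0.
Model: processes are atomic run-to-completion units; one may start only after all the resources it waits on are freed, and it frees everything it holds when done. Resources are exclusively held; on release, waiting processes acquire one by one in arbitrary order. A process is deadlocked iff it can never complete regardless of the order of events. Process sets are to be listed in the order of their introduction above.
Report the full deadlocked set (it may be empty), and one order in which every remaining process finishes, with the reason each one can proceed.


The deadlocked set is empty.
Key observation: although several processes wait, no cycle exists — each chain bottoms out at a free runner.
One completion order for the rest: P4, P3, P7, P8, P0, P1, P2.
Check, step by step:
  run P4 (it waits on nothing); releases L5
  P3: everything it awaited (L5) is free; runs, freeing L0
  P7: everything it awaited (L0) is free; runs, freeing L14 and L3
  run P8 (it waits on nothing); releases L19
  run P0 (it waits on nothing); releases L7
  P1: everything it awaited (L14, L19, L5 and L0) is free; runs, freeing L16 and L17
  run P2 (it waits on nothing); releases L11 and L9


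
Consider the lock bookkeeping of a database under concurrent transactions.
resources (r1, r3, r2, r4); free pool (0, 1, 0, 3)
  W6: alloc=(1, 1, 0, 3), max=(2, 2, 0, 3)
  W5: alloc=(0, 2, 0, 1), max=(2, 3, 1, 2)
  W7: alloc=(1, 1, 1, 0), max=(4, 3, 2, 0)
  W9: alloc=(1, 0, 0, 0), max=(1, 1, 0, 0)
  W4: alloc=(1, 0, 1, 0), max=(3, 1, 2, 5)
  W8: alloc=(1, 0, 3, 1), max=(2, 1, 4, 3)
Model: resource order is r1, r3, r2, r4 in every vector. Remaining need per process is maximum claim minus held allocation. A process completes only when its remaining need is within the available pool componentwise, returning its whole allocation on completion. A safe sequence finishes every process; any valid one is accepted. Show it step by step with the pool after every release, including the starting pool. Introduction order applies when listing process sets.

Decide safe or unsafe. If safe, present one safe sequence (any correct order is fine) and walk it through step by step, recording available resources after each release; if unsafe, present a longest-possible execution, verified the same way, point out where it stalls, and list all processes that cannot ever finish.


The state is UNSAFE.
Key observation: once W9, W6 finish, the pool peaks at (2, 2, 0, 6) — and every remaining process still needs more r2 than that.
A maximal execution: W9, W6 — then nothing else fits. Verifying each step:
  pool = (0, 1, 0, 3)
  run W9 (needs (0, 1, 0, 0), free (0, 1, 0, 3)); after release of (1, 0, 0, 0) the pool is (1, 1, 0, 3)
  run W6 (needs (1, 1, 0, 0), free (1, 1, 0, 3)); after release of (1, 1, 0, 3) the pool is (2, 2, 0, 6)
  W5 cannot run: need (2, 1, 1, 1) vs free (2, 2, 0, 6) (insufficient r2)
  W7 cannot run: need (3, 2, 1, 0) vs free (2, 2, 0, 6) (insufficient r1 and r2)
  W4 cannot run: need (2, 1, 1, 5) vs free (2, 2, 0, 6) (insufficient r2)
  W8 cannot run: need (1, 1, 1, 2) vs free (2, 2, 0, 6) (insufficient r2)
Never able to finish: W5, W7, W4 and W8.


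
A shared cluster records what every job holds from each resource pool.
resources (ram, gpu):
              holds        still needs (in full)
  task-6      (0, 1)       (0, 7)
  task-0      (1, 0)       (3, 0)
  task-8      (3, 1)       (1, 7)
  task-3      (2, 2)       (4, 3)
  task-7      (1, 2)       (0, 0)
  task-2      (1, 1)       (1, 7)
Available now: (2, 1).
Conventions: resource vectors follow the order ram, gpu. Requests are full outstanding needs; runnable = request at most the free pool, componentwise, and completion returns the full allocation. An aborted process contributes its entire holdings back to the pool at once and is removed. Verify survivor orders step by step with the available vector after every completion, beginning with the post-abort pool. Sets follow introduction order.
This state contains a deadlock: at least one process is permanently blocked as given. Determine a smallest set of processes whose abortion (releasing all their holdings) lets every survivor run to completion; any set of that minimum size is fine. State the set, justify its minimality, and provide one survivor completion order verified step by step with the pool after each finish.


Abort task-6 and task-8.
Key observation: before aborting task-6 and task-8, task-2 was permanently blocked — no order could ever run it; afterwards it completes at step 4.
No one abort is enough; case by case: task-6 alone leaves task-8 blocked (short on gpu); task-0 alone leaves task-6 blocked (short on gpu); task-8 alone leaves task-6 blocked (short on gpu); task-3 alone leaves task-6 blocked (short on gpu); task-7 alone leaves task-6 blocked (short on gpu); task-2 alone leaves task-6 blocked (short on gpu).
One survivor order: task-3, task-0, task-7, task-2. Walking it through (post-abort pool first):
  pool = (5, 3)
  task-3: need (4, 3) fits (5, 3); releases (2, 2), pool now (7, 5)
  task-0: need (3, 0) fits (7, 5); releases (1, 0), pool now (8, 5)
  task-7: need (0, 0) fits (8, 5); releases (1, 2), pool now (9, 7)
  task-2: need (1, 7) fits (9, 7); releases (1, 1), pool now (10, 8)


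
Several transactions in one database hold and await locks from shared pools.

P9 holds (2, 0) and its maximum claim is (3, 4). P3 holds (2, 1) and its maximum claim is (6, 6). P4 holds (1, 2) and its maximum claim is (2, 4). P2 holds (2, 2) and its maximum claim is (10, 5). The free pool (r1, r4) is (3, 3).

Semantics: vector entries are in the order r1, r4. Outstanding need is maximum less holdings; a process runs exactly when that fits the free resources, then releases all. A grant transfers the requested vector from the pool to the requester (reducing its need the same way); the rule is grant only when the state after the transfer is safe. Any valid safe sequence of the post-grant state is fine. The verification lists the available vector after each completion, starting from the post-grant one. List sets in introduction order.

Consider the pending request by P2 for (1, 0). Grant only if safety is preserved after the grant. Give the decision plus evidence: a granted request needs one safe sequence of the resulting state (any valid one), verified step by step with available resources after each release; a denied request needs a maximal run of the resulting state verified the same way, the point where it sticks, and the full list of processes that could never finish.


GRANT. The post-grant state is safe; one safe sequence: P4, P9, P3, P2.
Key observation: granting shrinks the pool to (2, 3), yet P4 still fits and the chain goes through.
Check on the post-grant state, step by step:
  pool = (2, 3)
  P4 needs (1, 2) <= (2, 3) -> finishes; pool += (1, 2) = (3, 5)
  P9 needs (1, 4) <= (3, 5) -> finishes; pool += (2, 0) = (5, 5)
  P3 needs (4, 5) <= (5, 5) -> finishes; pool += (2, 1) = (7, 6)
  P2 needs (7, 3) <= (7, 6) -> finishes; pool += (3, 2) = (10, 8)


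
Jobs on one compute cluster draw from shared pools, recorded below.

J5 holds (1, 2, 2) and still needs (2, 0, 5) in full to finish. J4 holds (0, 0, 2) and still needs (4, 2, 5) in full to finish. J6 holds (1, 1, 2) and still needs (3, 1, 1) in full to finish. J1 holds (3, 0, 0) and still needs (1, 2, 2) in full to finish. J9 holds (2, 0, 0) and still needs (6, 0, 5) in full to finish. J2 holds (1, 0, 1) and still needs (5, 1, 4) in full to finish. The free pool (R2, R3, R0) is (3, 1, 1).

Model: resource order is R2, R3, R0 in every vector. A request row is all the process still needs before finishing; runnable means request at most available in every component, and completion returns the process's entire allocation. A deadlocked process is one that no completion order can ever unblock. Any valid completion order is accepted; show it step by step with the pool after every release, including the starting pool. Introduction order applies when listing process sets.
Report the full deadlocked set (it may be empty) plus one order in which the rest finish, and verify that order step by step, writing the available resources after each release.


Deadlocked set: J5, J4, J9 and J2.
Key observation: no order helps: past J6, J1, the free pool tops out at (7, 2, 3), below what each blocked process needs in R0.
A valid finishing order for the others: J6, J1. Walking it through:
  pool = (3, 1, 1)
  J6: need (3, 1, 1) fits (3, 1, 1); releases (1, 1, 2), pool now (4, 2, 3)
  J1: need (1, 2, 2) fits (4, 2, 3); releases (3, 0, 0), pool now (7, 2, 3)
The stuck group stays short no matter what:
  J5 still needs (2, 0, 5) but only (7, 2, 3) is free — short on R0
  J4 still needs (4, 2, 5) but only (7, 2, 3) is free — short on R0
  J9 still needs (6, 0, 5) but only (7, 2, 3) is free — short on R0
  J2 still needs (5, 1, 4) but only (7, 2, 3) is free — short on R0


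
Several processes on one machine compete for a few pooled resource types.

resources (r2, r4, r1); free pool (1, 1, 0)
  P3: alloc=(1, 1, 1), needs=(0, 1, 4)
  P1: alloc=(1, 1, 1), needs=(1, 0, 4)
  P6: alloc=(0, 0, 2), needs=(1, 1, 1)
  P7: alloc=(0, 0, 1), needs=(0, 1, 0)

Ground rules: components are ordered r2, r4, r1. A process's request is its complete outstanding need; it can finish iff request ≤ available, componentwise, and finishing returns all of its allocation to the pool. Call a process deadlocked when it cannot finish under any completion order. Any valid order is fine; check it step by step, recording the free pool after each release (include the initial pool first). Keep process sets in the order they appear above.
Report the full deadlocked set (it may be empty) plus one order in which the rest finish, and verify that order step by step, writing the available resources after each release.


Deadlocked set: P3 and P1.
Key observation: P7, P6 can finish, but then (1, 1, 3) is all there is, and the blocked group's r1 demands exceed it.
One completion order for the rest: P7, P6. Walking it through:
  pool = (1, 1, 0)
  P7: need (0, 1, 0) fits (1, 1, 0); releases (0, 0, 1), pool now (1, 1, 1)
  P6: need (1, 1, 1) fits (1, 1, 1); releases (0, 0, 2), pool now (1, 1, 3)
The blocked processes can never fit:
  blocked: P3 wants (0, 1, 4), pool (1, 1, 3) — not enough r1
  blocked: P1 wants (1, 0, 4), pool (1, 1, 3) — not enough r1


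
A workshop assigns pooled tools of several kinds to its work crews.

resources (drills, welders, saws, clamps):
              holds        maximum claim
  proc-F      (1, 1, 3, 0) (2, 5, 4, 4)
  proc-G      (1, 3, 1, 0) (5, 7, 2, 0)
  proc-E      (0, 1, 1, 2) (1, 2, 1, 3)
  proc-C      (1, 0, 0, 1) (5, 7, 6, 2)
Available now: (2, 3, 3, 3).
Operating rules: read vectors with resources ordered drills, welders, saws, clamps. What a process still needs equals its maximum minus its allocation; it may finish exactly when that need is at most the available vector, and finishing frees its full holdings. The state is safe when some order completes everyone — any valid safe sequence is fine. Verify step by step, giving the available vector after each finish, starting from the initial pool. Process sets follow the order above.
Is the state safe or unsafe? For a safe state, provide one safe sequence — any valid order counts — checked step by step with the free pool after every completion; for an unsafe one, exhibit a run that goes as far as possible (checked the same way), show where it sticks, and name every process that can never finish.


The state is UNSAFE.
Key observation: drills is the bottleneck — with proc-E, proc-F done the pool holds (3, 5, 7, 5), short of every remaining need.
Going as far as possible: proc-E, proc-F; after that, nothing fits. Verifying each step:
  pool = (2, 3, 3, 3)
  run proc-E (needs (1, 1, 0, 1), free (2, 3, 3, 3)); after release of (0, 1, 1, 2) the pool is (2, 4, 4, 5)
  run proc-F (needs (1, 4, 1, 4), free (2, 4, 4, 5)); after release of (1, 1, 3, 0) the pool is (3, 5, 7, 5)
  blocked: proc-G wants (4, 4, 1, 0), pool (3, 5, 7, 5) — not enough drills
  blocked: proc-C wants (4, 7, 6, 1), pool (3, 5, 7, 5) — not enough drills and welders
Never able to finish: proc-G and proc-C.


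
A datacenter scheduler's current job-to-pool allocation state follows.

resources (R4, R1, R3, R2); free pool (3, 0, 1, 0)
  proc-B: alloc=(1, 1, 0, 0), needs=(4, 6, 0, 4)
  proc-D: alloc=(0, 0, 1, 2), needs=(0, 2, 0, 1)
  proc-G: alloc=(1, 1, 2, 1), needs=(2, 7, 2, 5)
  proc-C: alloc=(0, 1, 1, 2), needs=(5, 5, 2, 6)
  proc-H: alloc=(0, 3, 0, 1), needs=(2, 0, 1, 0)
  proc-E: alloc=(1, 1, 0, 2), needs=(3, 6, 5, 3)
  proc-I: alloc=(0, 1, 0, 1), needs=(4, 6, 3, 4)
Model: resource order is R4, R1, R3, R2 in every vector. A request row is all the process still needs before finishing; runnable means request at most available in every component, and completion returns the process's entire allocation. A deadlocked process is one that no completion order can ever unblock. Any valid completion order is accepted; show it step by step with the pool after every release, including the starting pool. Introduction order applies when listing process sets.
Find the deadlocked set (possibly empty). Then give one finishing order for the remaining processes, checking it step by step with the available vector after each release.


Deadlocked set: proc-B, proc-G, proc-C, proc-E and proc-I.
Key observation: the pool after proc-H, proc-D is (3, 3, 2, 3); every surviving request exceeds it in R1, so progress ends there.
A valid finishing order for the others: proc-H, proc-D. Check, step by step:
  pool = (3, 0, 1, 0)
  run proc-H (needs (2, 0, 1, 0), free (3, 0, 1, 0)); after release of (0, 3, 0, 1) the pool is (3, 3, 1, 1)
  run proc-D (needs (0, 2, 0, 1), free (3, 3, 1, 1)); after release of (0, 0, 1, 2) the pool is (3, 3, 2, 3)
None of the blocked processes ever fits:
  proc-B still needs (4, 6, 0, 4) but only (3, 3, 2, 3) is free — short on R4, R1 and R2
  proc-G still needs (2, 7, 2, 5) but only (3, 3, 2, 3) is free — short on R1 and R2
  proc-C still needs (5, 5, 2, 6) but only (3, 3, 2, 3) is free — short on R4, R1 and R2
  proc-E still needs (3, 6, 5, 3) but only (3, 3, 2, 3) is free — short on R1 and R3
  proc-I still needs (4, 6, 3, 4) but only (3, 3, 2, 3) is free — short on R4, R1, R3 and R2


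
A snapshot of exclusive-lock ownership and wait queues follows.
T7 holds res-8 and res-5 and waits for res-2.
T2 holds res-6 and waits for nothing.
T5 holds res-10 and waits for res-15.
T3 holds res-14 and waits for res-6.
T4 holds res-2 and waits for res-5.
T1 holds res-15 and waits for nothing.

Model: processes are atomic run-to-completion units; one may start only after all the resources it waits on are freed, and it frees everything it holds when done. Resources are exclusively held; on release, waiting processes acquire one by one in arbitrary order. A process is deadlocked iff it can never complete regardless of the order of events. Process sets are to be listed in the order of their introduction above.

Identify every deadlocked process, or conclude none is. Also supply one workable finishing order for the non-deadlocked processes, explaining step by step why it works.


The deadlocked set is T7 and T4.
Key observation: T7 -> T4 -> T7 is a circular wait — nothing in it can go first; no other process is dragged down with it.
A valid finishing order for the others: T2, T3, T1, T5.
Step-by-step check:
  T2: no waits; runs immediately, freeing res-6
  T3 waits on res-6 — all released -> runs and releases res-14
  T1: no waits; runs immediately, freeing res-15
  T5 waits on res-15 — all released -> runs and releases res-10


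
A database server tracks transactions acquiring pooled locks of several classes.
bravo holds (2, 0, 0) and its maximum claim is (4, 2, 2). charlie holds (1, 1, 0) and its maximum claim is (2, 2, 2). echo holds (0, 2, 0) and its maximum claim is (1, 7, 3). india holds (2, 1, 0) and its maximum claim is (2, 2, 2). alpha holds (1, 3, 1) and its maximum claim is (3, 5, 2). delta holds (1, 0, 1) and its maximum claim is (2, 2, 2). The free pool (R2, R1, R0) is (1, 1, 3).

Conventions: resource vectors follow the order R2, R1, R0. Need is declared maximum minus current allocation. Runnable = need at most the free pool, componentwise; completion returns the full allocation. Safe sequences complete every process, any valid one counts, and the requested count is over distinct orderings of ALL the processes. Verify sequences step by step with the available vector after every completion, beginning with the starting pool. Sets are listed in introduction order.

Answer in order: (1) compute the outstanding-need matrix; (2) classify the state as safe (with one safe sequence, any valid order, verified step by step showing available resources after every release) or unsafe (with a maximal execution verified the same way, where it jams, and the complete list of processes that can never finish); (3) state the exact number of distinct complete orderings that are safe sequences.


(1) Need matrix, components ordered R2, R1, R0:
  bravo: (2, 2, 2)
  charlie: (1, 1, 2)
  echo: (1, 5, 3)
  india: (0, 1, 2)
  alpha: (2, 2, 1)
  delta: (1, 2, 1)
(2) SAFE, for example via the order india, alpha, delta, charlie, echo, bravo.
Key observation: the first exact fit in this order is india — it needs (0, 1, 2) with (1, 1, 3) free, meeting a requested resource to the last unit.
Check, step by step:
  pool = (1, 1, 3)
  india: need (0, 1, 2) fits (1, 1, 3); releases (2, 1, 0), pool now (3, 2, 3)
  alpha: need (2, 2, 1) fits (3, 2, 3); releases (1, 3, 1), pool now (4, 5, 4)
  delta: need (1, 2, 1) fits (4, 5, 4); releases (1, 0, 1), pool now (5, 5, 5)
  charlie: need (1, 1, 2) fits (5, 5, 5); releases (1, 1, 0), pool now (6, 6, 5)
  echo: need (1, 5, 3) fits (6, 6, 5); releases (0, 2, 0), pool now (6, 8, 5)
  bravo: need (2, 2, 2) fits (6, 8, 5); releases (2, 0, 0), pool now (8, 8, 5)
(3) Precisely 120 of the possible complete orderings are safe sequences.


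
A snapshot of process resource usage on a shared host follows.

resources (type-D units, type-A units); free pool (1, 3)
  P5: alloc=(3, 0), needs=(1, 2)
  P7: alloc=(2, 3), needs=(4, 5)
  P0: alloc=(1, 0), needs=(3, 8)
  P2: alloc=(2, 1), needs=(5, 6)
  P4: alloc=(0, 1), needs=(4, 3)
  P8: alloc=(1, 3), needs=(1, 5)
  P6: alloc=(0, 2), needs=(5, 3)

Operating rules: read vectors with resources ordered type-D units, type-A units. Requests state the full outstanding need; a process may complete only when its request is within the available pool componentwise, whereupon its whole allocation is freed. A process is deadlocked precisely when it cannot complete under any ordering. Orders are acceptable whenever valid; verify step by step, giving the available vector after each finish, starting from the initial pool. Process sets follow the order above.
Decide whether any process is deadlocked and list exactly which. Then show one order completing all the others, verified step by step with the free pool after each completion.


Deadlocked: P7, P0, P2, P8 and P6.
Key observation: after P5, P4 the pool peaks at (4, 4), and each blocked process is short somewhere: P7 on type-A units; P0 on type-A units; P2 on type-D units, type-A units; P8 on type-A units; P6 on type-D units.
A valid finishing order for the others: P5, P4. Step-by-step check:
  pool = (1, 3)
  P5: need (1, 2) fits (1, 3); releases (3, 0), pool now (4, 3)
  P4: need (4, 3) fits (4, 3); releases (0, 1), pool now (4, 4)
The blocked processes can never fit:
  P7 cannot run: need (4, 5) vs free (4, 4) (insufficient type-A units)
  P0 cannot run: need (3, 8) vs free (4, 4) (insufficient type-A units)
  P2 cannot run: need (5, 6) vs free (4, 4) (insufficient type-D units and type-A units)
  P8 cannot run: need (1, 5) vs free (4, 4) (insufficient type-A units)
  P6 cannot run: need (5, 3) vs free (4, 4) (insufficient type-D units)


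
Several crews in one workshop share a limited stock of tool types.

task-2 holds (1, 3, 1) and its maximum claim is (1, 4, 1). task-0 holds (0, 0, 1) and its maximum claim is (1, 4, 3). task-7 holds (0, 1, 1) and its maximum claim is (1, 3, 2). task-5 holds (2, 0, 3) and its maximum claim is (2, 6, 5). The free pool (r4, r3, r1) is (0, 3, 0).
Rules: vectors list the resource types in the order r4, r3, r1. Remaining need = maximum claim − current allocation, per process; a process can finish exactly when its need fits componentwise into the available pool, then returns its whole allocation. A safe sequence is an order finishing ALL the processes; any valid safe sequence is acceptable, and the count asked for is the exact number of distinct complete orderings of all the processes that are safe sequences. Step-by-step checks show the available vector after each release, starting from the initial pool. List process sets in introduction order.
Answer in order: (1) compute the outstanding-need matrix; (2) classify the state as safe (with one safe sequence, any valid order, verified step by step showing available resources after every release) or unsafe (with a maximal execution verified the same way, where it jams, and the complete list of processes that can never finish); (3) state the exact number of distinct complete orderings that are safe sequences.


(1) Remaining need (order r4, r3, r1):
  task-2: (0, 1, 0)
  task-0: (1, 4, 2)
  task-7: (1, 2, 1)
  task-5: (0, 6, 2)
(2) The state is SAFE; one workable sequence: task-2, task-7, task-0, task-5.
Key observation: the order's first zero-slack moment is task-7 ((1, 2, 1) needed, (1, 6, 1) free — a requested resource with nothing to spare).
Step-by-step check:
  pool = (0, 3, 0)
  task-2 needs (0, 1, 0) <= (0, 3, 0) -> finishes; pool += (1, 3, 1) = (1, 6, 1)
  task-7 needs (1, 2, 1) <= (1, 6, 1) -> finishes; pool += (0, 1, 1) = (1, 7, 2)
  task-0 needs (1, 4, 2) <= (1, 7, 2) -> finishes; pool += (0, 0, 1) = (1, 7, 3)
  task-5 needs (0, 6, 2) <= (1, 7, 3) -> finishes; pool += (2, 0, 3) = (3, 7, 6)
(3) Exactly 2 of the possible complete orderings are safe sequences.


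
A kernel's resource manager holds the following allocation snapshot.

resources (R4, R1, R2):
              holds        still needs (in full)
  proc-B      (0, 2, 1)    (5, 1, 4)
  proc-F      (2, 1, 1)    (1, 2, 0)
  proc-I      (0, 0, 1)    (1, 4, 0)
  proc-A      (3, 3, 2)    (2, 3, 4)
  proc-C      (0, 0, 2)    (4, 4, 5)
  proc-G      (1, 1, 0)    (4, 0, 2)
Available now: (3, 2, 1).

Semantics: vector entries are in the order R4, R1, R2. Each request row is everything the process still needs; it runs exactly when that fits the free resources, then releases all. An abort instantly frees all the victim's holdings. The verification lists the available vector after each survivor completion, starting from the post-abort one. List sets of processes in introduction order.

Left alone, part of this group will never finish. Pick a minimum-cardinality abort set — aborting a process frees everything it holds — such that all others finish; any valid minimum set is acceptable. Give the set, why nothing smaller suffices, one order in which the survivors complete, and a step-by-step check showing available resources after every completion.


The answer: abort proc-A.
Key observation: no ordering could ever have run proc-B before the abort of proc-A; with (3, 3, 2) back in the pool it fits at step 3.
Minimality: the empty abort set fails — the state is deadlocked as it stands.
One survivor order: proc-G, proc-F, proc-B, proc-I, proc-C. Step-by-step check (post-abort pool first):
  pool = (6, 5, 3)
  proc-G: need (4, 0, 2) fits (6, 5, 3); releases (1, 1, 0), pool now (7, 6, 3)
  proc-F: need (1, 2, 0) fits (7, 6, 3); releases (2, 1, 1), pool now (9, 7, 4)
  proc-B: need (5, 1, 4) fits (9, 7, 4); releases (0, 2, 1), pool now (9, 9, 5)
  proc-I: need (1, 4, 0) fits (9, 9, 5); releases (0, 0, 1), pool now (9, 9, 6)
  proc-C: need (4, 4, 5) fits (9, 9, 6); releases (0, 0, 2), pool now (9, 9, 8)


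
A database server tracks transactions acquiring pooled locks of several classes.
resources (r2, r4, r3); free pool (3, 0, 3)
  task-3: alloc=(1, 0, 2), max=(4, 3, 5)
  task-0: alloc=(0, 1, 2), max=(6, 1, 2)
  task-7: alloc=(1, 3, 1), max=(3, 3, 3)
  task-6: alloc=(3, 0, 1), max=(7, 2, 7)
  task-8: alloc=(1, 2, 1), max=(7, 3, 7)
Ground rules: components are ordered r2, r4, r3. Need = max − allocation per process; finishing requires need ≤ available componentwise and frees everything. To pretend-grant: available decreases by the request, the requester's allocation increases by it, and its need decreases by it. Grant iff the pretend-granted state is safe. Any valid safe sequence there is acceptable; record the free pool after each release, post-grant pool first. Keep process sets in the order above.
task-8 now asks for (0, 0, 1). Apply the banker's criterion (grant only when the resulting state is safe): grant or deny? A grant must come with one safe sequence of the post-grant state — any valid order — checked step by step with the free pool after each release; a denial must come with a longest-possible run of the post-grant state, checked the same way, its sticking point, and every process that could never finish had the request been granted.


DENY — the pretend-granted state is unsafe.
Key observation: after task-7, task-3 the pool peaks at (5, 3, 5), and each blocked process is short somewhere: task-0 on r2; task-6 on r3; task-8 on r2.
After a pretend grant, a maximal execution: task-7, task-3 — then nothing else fits. Walking it through:
  pool = (3, 0, 2)
  task-7: need (2, 0, 2) fits (3, 0, 2); releases (1, 3, 1), pool now (4, 3, 3)
  task-3: need (3, 3, 3) fits (4, 3, 3); releases (1, 0, 2), pool now (5, 3, 5)
  blocked: task-0 wants (6, 0, 0), pool (5, 3, 5) — not enough r2
  blocked: task-6 wants (4, 2, 6), pool (5, 3, 5) — not enough r3
  blocked: task-8 wants (6, 1, 5), pool (5, 3, 5) — not enough r2
Processes that could never finish after the grant: task-0, task-6 and task-8.


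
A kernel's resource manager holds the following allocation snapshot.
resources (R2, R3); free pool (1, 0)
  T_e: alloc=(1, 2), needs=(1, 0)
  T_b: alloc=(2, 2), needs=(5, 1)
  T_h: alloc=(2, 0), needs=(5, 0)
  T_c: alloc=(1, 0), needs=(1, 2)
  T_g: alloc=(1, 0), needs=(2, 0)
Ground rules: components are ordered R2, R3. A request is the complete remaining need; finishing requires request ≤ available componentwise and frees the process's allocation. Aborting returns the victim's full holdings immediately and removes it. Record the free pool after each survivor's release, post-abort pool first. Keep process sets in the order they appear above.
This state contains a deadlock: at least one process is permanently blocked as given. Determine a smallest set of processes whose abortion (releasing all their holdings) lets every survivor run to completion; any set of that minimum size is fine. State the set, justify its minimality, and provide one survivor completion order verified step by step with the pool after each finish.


Abort T_h.
Key observation: T_b was stuck for good until T_h gave back (2, 0); in the order shown it finishes at step 4.
No smaller set exists: with zero aborts the deadlock remains.
The survivors complete as T_e, T_c, T_g, T_b. Walking it through (starting from the post-abort pool):
  pool = (3, 0)
  run T_e (needs (1, 0), free (3, 0)); after release of (1, 2) the pool is (4, 2)
  run T_c (needs (1, 2), free (4, 2)); after release of (1, 0) the pool is (5, 2)
  run T_g (needs (2, 0), free (5, 2)); after release of (1, 0) the pool is (6, 2)
  run T_b (needs (5, 1), free (6, 2)); after release of (2, 2) the pool is (8, 4)


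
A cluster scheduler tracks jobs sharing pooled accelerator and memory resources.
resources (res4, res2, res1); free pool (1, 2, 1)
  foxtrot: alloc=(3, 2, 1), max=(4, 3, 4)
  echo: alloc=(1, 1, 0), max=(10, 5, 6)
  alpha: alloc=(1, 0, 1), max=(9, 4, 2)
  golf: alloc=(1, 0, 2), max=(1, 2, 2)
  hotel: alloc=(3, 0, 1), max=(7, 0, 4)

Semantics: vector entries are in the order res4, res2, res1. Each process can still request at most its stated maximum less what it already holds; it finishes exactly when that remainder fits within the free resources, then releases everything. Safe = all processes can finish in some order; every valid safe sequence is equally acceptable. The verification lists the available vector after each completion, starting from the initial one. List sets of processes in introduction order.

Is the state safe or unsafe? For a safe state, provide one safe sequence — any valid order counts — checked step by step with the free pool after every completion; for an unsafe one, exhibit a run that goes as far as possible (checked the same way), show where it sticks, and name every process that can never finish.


SAFE. One safe sequence: golf, foxtrot, hotel, alpha, echo.
Key observation: the order's first zero-slack moment is golf ((0, 2, 0) needed, (1, 2, 1) free — a requested resource with nothing to spare).
Check, step by step:
  pool = (1, 2, 1)
  run golf (needs (0, 2, 0), free (1, 2, 1)); after release of (1, 0, 2) the pool is (2, 2, 3)
  run foxtrot (needs (1, 1, 3), free (2, 2, 3)); after release of (3, 2, 1) the pool is (5, 4, 4)
  run hotel (needs (4, 0, 3), free (5, 4, 4)); after release of (3, 0, 1) the pool is (8, 4, 5)
  run alpha (needs (8, 4, 1), free (8, 4, 5)); after release of (1, 0, 1) the pool is (9, 4, 6)
  run echo (needs (9, 4, 6), free (9, 4, 6)); after release of (1, 1, 0) the pool is (10, 5, 6)


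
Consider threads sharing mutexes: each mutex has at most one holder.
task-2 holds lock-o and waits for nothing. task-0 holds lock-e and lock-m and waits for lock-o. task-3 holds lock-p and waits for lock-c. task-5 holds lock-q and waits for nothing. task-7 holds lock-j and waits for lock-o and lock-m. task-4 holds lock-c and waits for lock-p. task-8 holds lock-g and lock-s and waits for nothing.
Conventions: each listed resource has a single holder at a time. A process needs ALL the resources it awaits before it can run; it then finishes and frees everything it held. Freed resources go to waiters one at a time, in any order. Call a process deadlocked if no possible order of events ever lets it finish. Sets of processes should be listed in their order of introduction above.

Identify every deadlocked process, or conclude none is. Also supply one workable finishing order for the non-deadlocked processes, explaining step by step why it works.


The deadlocked set is task-3 and task-4.
Key observation: the wait chain closes on itself along task-3 -> task-4 -> task-3; no other process is dragged down with it.
The rest can finish in the order task-5, task-8, task-2, task-0, task-7.
Verifying each step:
  task-5: no waits; runs immediately, freeing lock-q
  task-8: no waits; runs immediately, freeing lock-g and lock-s
  task-2: no waits; runs immediately, freeing lock-o
  run task-0 (all its waits — lock-o — are resolved); releases lock-e and lock-m
  run task-7 (all its waits — lock-o and lock-m — are resolved); releases lock-j


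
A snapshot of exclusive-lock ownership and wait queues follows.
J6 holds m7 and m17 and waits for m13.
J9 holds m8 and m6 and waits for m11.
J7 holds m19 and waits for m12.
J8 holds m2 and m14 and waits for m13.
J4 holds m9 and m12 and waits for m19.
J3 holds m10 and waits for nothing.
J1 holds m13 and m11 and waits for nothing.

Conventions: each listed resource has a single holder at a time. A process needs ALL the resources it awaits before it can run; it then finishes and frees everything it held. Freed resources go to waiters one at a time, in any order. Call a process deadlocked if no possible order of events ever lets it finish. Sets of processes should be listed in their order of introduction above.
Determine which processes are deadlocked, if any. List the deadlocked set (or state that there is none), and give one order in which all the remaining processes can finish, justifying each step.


The deadlocked set is J7 and J4.
Key observation: the waits loop around J7 -> J4 -> J7 with no way out; no other process is dragged down with it.
A valid finishing order for the others: J1, J9, J6, J8, J3.
Check, step by step:
  run J1 (it waits on nothing); releases m13 and m11
  J9 waits on m11 — all released -> runs and releases m8 and m6
  J6 waits on m13 — all released -> runs and releases m7 and m17
  J8 waits on m13 — all released -> runs and releases m2 and m14
  run J3 (it waits on nothing); releases m10


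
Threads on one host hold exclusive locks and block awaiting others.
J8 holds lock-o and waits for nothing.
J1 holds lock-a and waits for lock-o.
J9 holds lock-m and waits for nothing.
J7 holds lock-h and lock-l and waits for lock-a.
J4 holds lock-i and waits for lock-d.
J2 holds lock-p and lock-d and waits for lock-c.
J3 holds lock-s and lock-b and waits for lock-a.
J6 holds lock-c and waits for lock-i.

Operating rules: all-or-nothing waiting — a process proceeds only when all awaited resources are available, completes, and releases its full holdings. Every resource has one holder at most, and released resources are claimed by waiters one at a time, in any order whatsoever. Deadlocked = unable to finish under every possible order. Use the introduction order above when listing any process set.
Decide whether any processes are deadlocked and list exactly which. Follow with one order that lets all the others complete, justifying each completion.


Deadlocked set: J4, J2 and J6.
Key observation: the loop J4 -> J2 -> J6 -> J4 blocks itself forever; no other process is dragged down with it.
A valid finishing order for the others: J8, J1, J7, J3, J9.
Verifying each step:
  run J8 (it waits on nothing); releases lock-o
  J1: everything it awaited (lock-o) is free; runs, freeing lock-a
  J7: everything it awaited (lock-a) is free; runs, freeing lock-h and lock-l
  J3: everything it awaited (lock-a) is free; runs, freeing lock-s and lock-b
  run J9 (it waits on nothing); releases lock-m


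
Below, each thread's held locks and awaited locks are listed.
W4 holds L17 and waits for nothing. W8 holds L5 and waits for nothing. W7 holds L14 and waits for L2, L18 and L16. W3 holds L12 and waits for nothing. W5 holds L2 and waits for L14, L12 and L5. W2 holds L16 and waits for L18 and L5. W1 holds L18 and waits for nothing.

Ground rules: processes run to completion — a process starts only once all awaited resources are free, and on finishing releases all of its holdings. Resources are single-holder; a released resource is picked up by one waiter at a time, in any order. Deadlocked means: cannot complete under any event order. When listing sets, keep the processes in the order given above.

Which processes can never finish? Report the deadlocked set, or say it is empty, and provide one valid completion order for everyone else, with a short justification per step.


Deadlocked: W7 and W5.
Key observation: the waits loop around W7 -> W5 -> W7 with no way out; no other process is dragged down with it.
One completion order for the rest: W8, W3, W1, W4, W2.
Step-by-step check:
  W8: no waits; runs immediately, freeing L5
  W3: no waits; runs immediately, freeing L12
  W1: no waits; runs immediately, freeing L18
  W4: no waits; runs immediately, freeing L17
  W2 waits on L18 and L5 — all released -> runs and releases L16


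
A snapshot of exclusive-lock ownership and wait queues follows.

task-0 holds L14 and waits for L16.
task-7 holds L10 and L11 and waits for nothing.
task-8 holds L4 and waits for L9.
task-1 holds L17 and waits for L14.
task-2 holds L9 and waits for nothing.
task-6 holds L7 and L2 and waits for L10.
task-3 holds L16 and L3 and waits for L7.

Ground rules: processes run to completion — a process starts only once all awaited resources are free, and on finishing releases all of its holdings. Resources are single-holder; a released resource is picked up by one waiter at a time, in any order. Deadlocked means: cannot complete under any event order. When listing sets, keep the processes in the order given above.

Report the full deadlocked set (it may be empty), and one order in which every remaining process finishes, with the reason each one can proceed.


The deadlocked set is empty.
Key observation: all waits point, directly or indirectly, at processes that can finish, so nothing is permanently blocked.
A valid finishing order for the others: task-2, task-7, task-6, task-3, task-0, task-8, task-1.
Step-by-step check:
  run task-2 (it waits on nothing); releases L9
  run task-7 (it waits on nothing); releases L10 and L11
  task-6: everything it awaited (L10) is free; runs, freeing L7 and L2
  task-3: everything it awaited (L7) is free; runs, freeing L16 and L3
  task-0: everything it awaited (L16) is free; runs, freeing L14
  task-8: everything it awaited (L9) is free; runs, freeing L4
  task-1: everything it awaited (L14) is free; runs, freeing L17


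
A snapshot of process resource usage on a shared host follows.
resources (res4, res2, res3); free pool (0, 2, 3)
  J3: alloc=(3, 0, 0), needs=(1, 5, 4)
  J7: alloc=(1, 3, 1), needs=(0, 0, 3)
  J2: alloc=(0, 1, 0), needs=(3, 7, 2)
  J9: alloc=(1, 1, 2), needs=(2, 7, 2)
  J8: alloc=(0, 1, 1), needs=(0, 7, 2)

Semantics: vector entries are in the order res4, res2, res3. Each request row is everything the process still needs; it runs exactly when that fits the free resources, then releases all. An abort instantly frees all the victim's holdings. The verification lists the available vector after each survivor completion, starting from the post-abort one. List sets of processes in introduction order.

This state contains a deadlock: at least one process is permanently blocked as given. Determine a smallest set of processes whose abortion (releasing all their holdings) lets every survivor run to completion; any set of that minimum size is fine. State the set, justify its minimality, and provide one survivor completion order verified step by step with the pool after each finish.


Minimum abort set: J2 and J8.
Key observation: J9 had no path to completion before; after the abort of J2 and J8 ((0, 2, 1) returned), step 3 is where it fits.
Minimality, checking each single-abort alternative: J3 alone leaves J2 blocked (short on res2); J7 alone leaves J2 blocked (short on res2); J2 alone leaves J9 blocked (short on res2); J9 alone leaves J2 blocked (short on res2); J8 alone leaves J2 blocked (short on res2).
The survivors complete as J7, J3, J9. Step-by-step check (starting from the post-abort pool):
  pool = (0, 4, 4)
  J7: need (0, 0, 3) fits (0, 4, 4); releases (1, 3, 1), pool now (1, 7, 5)
  J3: need (1, 5, 4) fits (1, 7, 5); releases (3, 0, 0), pool now (4, 7, 5)
  J9: need (2, 7, 2) fits (4, 7, 5); releases (1, 1, 2), pool now (5, 8, 7)


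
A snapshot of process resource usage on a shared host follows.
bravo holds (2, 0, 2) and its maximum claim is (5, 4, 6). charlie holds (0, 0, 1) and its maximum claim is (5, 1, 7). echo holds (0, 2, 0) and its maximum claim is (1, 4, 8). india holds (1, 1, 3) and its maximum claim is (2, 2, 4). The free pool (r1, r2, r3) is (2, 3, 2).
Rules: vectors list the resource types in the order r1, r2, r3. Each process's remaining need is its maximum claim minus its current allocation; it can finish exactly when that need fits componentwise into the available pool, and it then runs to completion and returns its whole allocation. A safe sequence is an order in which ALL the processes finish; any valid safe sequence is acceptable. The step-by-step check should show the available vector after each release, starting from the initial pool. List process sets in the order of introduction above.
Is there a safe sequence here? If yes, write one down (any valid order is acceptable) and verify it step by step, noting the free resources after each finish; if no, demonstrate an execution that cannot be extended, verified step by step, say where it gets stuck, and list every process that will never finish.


SAFE — a valid safe sequence is india, bravo, charlie, echo.
Key observation: at bravo the run first touches a limit — (3, 4, 4) against (3, 4, 5), exact on a resource it actually requests.
Step-by-step check:
  pool = (2, 3, 2)
  india needs (1, 1, 1) <= (2, 3, 2) -> finishes; pool += (1, 1, 3) = (3, 4, 5)
  bravo needs (3, 4, 4) <= (3, 4, 5) -> finishes; pool += (2, 0, 2) = (5, 4, 7)
  charlie needs (5, 1, 6) <= (5, 4, 7) -> finishes; pool += (0, 0, 1) = (5, 4, 8)
  echo needs (1, 2, 8) <= (5, 4, 8) -> finishes; pool += (0, 2, 0) = (5, 6, 8)
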